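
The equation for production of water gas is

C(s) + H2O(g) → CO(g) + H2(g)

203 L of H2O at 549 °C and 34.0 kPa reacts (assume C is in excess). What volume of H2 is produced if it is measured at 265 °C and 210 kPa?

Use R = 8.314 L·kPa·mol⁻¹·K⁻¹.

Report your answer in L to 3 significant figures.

21.5 L

n(H2O) = PV/RT = (34.0 × 203) / (8.314 × 822.15) = 1.010 mol
n(H2) = (1/1) × 1.010 = 1.010 mol
V = nRT/P = 1.010 × 8.314 × 538.15 / 210 = 21.52 L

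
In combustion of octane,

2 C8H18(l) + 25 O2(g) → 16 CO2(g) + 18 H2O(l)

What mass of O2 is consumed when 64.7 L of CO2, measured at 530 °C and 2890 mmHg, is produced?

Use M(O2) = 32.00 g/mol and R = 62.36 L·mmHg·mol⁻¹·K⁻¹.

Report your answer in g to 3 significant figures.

187 g

n(CO2) = PV/RT = (2890 × 64.7) / (62.36 × 803.15) = 3.733 mol
n(O2) = (25/16) × 3.733 = 5.833 mol
m(O2) = 5.833 × 32.00 = 186.7 g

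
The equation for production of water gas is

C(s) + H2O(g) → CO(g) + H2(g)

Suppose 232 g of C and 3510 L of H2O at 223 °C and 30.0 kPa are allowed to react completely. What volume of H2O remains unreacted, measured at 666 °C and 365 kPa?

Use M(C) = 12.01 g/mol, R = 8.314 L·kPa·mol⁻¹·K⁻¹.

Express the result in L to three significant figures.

133 L

n(C) = 232 / 12.01 = 19.32 mol
n(H2O) = PV/RT = (30.0 × 3510) / (8.314 × 496.15) = 25.53 mol
For 19.32 mol C, stoichiometry requires (1/1) × 19.32 = 19.32 mol H2O; 25.53 mol is available, so C is limiting.
n(H2O) consumed = (1/1) × 19.32 = 19.32 mol; remaining = 25.53 − 19.32 = 6.210 mol
V(H2O) = nRT/P = 6.210 × 8.314 × 939.15 / 365 = 132.8 L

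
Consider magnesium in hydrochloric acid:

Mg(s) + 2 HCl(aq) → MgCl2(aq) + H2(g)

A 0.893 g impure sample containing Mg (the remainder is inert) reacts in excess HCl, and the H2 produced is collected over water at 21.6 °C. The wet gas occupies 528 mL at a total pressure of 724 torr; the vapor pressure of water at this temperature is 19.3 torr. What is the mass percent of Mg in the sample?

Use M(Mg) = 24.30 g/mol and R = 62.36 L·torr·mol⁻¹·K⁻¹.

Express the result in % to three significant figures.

55.1 %

P(H2) = 724 − 19.3 = 704.7 torr
n(H2) = PV/RT = (704.7 × 0.5280) / (62.36 × 294.75) = 0.02024 mol
n(Mg) = (1/1) × 0.02024 = 0.02024 mol
m(Mg) = 0.02024 × 24.30 = 0.4918 g
%Mg = 0.4918 / 0.893 × 100 = 55.07%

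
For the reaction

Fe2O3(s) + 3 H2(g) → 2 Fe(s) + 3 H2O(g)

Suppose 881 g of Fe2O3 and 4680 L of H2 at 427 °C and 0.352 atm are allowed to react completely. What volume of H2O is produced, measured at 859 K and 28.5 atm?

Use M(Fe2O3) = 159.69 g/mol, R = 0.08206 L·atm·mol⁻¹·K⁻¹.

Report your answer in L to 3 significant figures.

n(Fe2O3) = 881 / 159.69 = 5.517 mol
n(H2) = PV/RT = (0.352 × 4680) / (0.08206 × 700.15) = 28.67 mol
For 5.517 mol Fe2O3, stoichiometry requires (3/1) × 5.517 = 16.55 mol H2; 28.67 mol is available, so Fe2O3 is limiting.
n(H2O) = (3/1) × 5.517 = 16.55 mol
V(H2O) = nRT/P = 16.55 × 0.08206 × 859 / 28.5 = 40.93 L

40.9 L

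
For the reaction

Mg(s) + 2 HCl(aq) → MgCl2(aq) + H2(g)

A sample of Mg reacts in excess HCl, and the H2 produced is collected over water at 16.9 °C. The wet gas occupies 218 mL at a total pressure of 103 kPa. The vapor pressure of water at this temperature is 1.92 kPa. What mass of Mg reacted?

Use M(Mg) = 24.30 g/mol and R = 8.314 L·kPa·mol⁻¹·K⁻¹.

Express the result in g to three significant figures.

P(H2) = 103 − 1.92 = 101.1 kPa
n(H2) = PV/RT = (101.1 × 0.2180) / (8.314 × 290.05) = 0.009140 mol
n(Mg) = (1/1) × 0.009140 = 0.009140 mol
m(Mg) = 0.009140 × 24.30 = 0.2221 g

0.222 g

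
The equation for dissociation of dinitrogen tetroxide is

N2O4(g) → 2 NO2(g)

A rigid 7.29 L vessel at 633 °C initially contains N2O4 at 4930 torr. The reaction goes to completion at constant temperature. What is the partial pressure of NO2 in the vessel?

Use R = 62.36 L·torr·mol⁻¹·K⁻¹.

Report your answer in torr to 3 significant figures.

9860 torr

n(N2O4)₀ = PV/RT = (4930 × 7.29) / (62.36 × 906.15) = 0.6360 mol
n(NO2) = (2/1) × 0.6360 = 1.272 mol
P(NO2) = nRT/V = 1.272 × 62.36 × 906.15 / 7.29 = 9860 torr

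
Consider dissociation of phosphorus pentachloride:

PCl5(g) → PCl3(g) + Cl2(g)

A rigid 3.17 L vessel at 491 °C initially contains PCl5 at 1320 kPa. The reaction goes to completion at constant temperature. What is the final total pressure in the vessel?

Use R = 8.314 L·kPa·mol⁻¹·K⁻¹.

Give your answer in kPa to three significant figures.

At constant T and V, P ∝ n(gas): 1 mol gas → 2 mol gas.
P_final = (2/1) × 1320 = 2640 kPa

2640 kPa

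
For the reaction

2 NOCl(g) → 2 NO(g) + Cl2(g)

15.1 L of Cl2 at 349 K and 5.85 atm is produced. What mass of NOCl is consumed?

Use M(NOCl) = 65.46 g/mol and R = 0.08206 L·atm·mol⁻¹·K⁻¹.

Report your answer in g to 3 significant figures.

n(Cl2) = PV/RT = (5.85 × 15.1) / (0.08206 × 349) = 3.084 mol
n(NOCl) = (2/1) × 3.084 = 6.168 mol
m(NOCl) = 6.168 × 65.46 = 403.8 g

404 g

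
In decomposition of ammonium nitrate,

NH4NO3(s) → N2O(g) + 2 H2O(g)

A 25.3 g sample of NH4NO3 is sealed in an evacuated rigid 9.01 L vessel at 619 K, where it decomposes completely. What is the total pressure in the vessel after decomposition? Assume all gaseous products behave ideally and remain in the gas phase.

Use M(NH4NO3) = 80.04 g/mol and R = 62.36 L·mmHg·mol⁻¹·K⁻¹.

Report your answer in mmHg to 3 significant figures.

4060 mmHg

n(NH4NO3) = 25.3 / 80.04 = 0.3161 mol
n(gas produced) = (3/1) × 0.3161 = 0.9483 mol
P = nRT/V = 0.9483 × 62.36 × 619 / 9.01 = 4063 mmHg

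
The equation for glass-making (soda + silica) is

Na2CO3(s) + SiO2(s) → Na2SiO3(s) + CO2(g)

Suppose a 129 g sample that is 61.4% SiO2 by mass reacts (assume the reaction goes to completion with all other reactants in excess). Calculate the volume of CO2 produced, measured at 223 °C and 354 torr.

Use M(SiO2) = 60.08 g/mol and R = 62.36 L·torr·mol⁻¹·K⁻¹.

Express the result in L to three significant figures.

mass of SiO2 = 129 × 61.4/100 = 79.21 g
n(SiO2) = 79.21 / 60.08 = 1.318 mol
n(CO2) = (1/1) × 1.318 = 1.318 mol
V = nRT/P = 1.318 × 62.36 × 496.15 / 354 = 115.2 L

115 L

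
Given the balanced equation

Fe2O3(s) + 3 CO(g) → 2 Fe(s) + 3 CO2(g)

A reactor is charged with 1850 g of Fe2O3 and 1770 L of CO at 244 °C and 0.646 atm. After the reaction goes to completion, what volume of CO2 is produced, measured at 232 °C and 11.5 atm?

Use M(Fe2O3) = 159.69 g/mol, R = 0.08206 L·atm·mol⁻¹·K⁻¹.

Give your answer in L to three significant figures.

n(Fe2O3) = 1850 / 159.69 = 11.58 mol
n(CO) = PV/RT = (0.646 × 1770) / (0.08206 × 517.15) = 26.94 mol
For 11.58 mol Fe2O3, stoichiometry requires (3/1) × 11.58 = 34.74 mol CO; 26.94 mol is available, so CO is limiting.
n(CO2) = (3/3) × 26.94 = 26.94 mol
V(CO2) = nRT/P = 26.94 × 0.08206 × 505.15 / 11.5 = 97.11 L

97.1 L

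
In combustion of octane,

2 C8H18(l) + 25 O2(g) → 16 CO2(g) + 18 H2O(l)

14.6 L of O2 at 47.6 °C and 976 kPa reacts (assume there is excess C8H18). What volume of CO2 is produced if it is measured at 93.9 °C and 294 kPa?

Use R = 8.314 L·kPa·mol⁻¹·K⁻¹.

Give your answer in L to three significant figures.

35.5 L

n(O2) = PV/RT = (976 × 14.6) / (8.314 × 320.75) = 5.344 mol
n(CO2) = (16/25) × 5.344 = 3.420 mol
V = nRT/P = 3.420 × 8.314 × 367.05 / 294 = 35.50 L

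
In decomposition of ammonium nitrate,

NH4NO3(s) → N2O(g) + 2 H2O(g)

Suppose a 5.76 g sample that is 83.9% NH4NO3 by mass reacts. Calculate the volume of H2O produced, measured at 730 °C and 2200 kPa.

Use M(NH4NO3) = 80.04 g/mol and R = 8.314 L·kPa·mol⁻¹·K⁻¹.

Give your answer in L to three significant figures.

0.458 L

mass of NH4NO3 = 5.76 × 83.9/100 = 4.833 g
n(NH4NO3) = 4.833 / 80.04 = 0.06038 mol
n(H2O) = (2/1) × 0.06038 = 0.1208 mol
V = nRT/P = 0.1208 × 8.314 × 1003.15 / 2200 = 0.4580 L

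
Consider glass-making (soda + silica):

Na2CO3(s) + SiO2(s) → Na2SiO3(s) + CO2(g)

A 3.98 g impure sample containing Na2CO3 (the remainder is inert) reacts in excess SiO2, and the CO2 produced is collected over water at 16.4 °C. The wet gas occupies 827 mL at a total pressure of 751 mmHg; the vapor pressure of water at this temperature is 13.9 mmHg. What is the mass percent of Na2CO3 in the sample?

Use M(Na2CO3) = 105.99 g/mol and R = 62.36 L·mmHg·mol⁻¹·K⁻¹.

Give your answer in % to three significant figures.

89.9 %

P(CO2) = 751 − 13.9 = 737.1 mmHg
n(CO2) = PV/RT = (737.1 × 0.8270) / (62.36 × 289.55) = 0.03376 mol
n(Na2CO3) = (1/1) × 0.03376 = 0.03376 mol
m(Na2CO3) = 0.03376 × 105.99 = 3.578 g
%Na2CO3 = 3.578 / 3.98 × 100 = 89.90%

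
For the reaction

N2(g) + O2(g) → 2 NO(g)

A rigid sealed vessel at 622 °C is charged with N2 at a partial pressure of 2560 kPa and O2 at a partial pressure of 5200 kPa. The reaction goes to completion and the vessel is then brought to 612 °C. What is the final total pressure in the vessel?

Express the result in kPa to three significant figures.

7670 kPa

At constant V, partial pressures at 622 °C are proportional to moles, so apply stoichiometry directly to pressures.
P(O2) required for 2560 kPa of N2 = (1/1) × 2560 = 2560 kPa; available 5200 kPa, so N2 is limiting.
P(O2) remaining = 5200 − (1/1) × 2560 = 2640 kPa
P(gaseous products) = (2)/1 × 2560 = 5120 kPa
P_total at 622 °C = 2640 + 5120 = 7760 kPa
Scaling to 612 °C: P = 7760 × 885.15/895.15 = 7673 kPa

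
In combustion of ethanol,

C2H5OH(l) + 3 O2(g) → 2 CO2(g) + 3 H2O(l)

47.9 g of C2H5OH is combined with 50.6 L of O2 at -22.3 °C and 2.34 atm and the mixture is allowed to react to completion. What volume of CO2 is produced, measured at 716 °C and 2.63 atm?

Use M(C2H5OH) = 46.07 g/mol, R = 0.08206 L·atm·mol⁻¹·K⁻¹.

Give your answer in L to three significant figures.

n(C2H5OH) = 47.9 / 46.07 = 1.040 mol
n(O2) = PV/RT = (2.34 × 50.6) / (0.08206 × 250.85) = 5.752 mol
For 1.040 mol C2H5OH, stoichiometry requires (3/1) × 1.040 = 3.120 mol O2; 5.752 mol is available, so C2H5OH is limiting.
n(CO2) = (2/1) × 1.040 = 2.080 mol
V(CO2) = nRT/P = 2.080 × 0.08206 × 989.15 / 2.63 = 64.20 L

64.2 L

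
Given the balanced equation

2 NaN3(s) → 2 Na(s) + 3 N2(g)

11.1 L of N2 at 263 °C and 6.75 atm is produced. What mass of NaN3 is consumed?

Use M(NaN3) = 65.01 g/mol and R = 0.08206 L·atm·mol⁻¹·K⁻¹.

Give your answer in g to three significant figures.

73.8 g

n(N2) = PV/RT = (6.75 × 11.1) / (0.08206 × 536.15) = 1.703 mol
n(NaN3) = (2/3) × 1.703 = 1.135 mol
m(NaN3) = 1.135 × 65.01 = 73.79 g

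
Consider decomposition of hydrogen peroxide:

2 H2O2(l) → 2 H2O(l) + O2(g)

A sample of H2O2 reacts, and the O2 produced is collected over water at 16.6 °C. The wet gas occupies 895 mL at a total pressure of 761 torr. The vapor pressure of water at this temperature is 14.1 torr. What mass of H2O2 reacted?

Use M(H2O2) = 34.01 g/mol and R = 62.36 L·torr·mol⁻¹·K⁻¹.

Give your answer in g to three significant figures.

P(O2) = 761 − 14.1 = 746.9 torr
n(O2) = PV/RT = (746.9 × 0.8950) / (62.36 × 289.75) = 0.03700 mol
n(H2O2) = (2/1) × 0.03700 = 0.07400 mol
m(H2O2) = 0.07400 × 34.01 = 2.517 g

2.52 g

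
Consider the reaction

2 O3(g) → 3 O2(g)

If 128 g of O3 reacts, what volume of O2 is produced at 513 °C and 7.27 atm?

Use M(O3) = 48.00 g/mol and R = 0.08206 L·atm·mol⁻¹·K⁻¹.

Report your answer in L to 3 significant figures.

35.5 L

n(O3) = 128.0 / 48.00 = 2.667 mol
n(O2) = (3/2) × 2.667 = 4.000 mol
V = nRT/P = 4.000 × 0.08206 × 786.15 / 7.27 = 35.49 L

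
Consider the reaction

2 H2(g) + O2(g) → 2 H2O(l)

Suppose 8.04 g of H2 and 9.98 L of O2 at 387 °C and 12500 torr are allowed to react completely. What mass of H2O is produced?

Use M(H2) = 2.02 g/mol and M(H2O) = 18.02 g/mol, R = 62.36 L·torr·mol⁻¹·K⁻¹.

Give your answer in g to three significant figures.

71.7 g

n(H2) = 8.04 / 2.02 = 3.980 mol
n(O2) = PV/RT = (12500 × 9.98) / (62.36 × 660.15) = 3.030 mol
For 3.980 mol H2, stoichiometry requires (1/2) × 3.980 = 1.990 mol O2; 3.030 mol is available, so H2 is limiting.
n(H2O) = (2/2) × 3.980 = 3.980 mol
m(H2O) = 3.980 × 18.02 = 71.72 g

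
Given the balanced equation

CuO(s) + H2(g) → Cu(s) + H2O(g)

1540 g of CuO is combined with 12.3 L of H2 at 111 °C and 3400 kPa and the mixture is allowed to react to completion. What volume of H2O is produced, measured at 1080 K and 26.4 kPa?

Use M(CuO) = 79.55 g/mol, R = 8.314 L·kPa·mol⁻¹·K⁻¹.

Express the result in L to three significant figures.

4450 L

n(CuO) = 1540 / 79.55 = 19.36 mol
n(H2) = PV/RT = (3400 × 12.3) / (8.314 × 384.15) = 13.09 mol
For 19.36 mol CuO, stoichiometry requires (1/1) × 19.36 = 19.36 mol H2; 13.09 mol is available, so H2 is limiting.
n(H2O) = (1/1) × 13.09 = 13.09 mol
V(H2O) = nRT/P = 13.09 × 8.314 × 1080 / 26.4 = 4452 L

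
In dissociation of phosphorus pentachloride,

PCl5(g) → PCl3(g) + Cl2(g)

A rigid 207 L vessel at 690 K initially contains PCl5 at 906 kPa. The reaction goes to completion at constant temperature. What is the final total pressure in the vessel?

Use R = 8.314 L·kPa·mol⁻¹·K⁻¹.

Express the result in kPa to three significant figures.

At constant T and V, P ∝ n(gas): 1 mol gas → 2 mol gas.
P_final = (2/1) × 906 = 1812 kPa

1810 kPa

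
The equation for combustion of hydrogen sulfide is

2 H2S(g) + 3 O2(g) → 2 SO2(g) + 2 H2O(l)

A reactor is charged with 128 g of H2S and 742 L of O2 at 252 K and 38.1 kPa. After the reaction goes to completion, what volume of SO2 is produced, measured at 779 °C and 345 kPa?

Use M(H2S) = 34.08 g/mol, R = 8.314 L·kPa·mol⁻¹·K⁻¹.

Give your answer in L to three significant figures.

95.2 L

n(H2S) = 128 / 34.08 = 3.756 mol
n(O2) = PV/RT = (38.1 × 742) / (8.314 × 252) = 13.49 mol
For 3.756 mol H2S, stoichiometry requires (3/2) × 3.756 = 5.634 mol O2; 13.49 mol is available, so H2S is limiting.
n(SO2) = (2/2) × 3.756 = 3.756 mol
V(SO2) = nRT/P = 3.756 × 8.314 × 1052.15 / 345 = 95.23 L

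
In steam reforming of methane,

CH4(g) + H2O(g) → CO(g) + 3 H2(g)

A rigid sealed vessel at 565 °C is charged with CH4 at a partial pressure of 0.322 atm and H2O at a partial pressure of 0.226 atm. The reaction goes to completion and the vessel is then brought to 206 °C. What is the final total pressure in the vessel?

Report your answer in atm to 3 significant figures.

At constant V, partial pressures at 565 °C are proportional to moles, so apply stoichiometry directly to pressures.
P(H2O) required for 0.322 atm of CH4 = (1/1) × 0.322 = 0.3220 atm; available 0.226 atm, so H2O is limiting.
P(CH4) remaining = 0.322 − (1/1) × 0.226 = 0.09600 atm
P(gaseous products) = (1+3)/1 × 0.226 = 0.9040 atm
P_total at 565 °C = 0.09600 + 0.9040 = 1.000 atm
Scaling to 206 °C: P = 1.000 × 479.15/838.15 = 0.5717 atm

0.572 atm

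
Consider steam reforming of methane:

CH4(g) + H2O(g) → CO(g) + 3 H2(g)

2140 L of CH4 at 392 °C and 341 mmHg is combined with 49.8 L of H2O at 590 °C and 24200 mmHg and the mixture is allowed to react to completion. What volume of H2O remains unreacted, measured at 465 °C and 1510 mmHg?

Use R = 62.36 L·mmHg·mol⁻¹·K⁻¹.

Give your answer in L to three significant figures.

146 L

n(CH4) = PV/RT = (341 × 2140) / (62.36 × 665.15) = 17.59 mol
n(H2O) = PV/RT = (24200 × 49.8) / (62.36 × 863.15) = 22.39 mol
For 17.59 mol CH4, stoichiometry requires (1/1) × 17.59 = 17.59 mol H2O; 22.39 mol is available, so CH4 is limiting.
n(H2O) consumed = (1/1) × 17.59 = 17.59 mol; remaining = 22.39 − 17.59 = 4.800 mol
V(H2O) = nRT/P = 4.800 × 62.36 × 738.15 / 1510 = 146.3 L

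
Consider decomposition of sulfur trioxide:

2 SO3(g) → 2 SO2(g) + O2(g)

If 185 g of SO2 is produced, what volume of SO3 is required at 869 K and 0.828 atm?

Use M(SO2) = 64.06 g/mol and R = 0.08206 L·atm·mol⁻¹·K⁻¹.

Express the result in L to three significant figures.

249 L

n(SO2) = 185.0 / 64.06 = 2.888 mol
n(SO3) = (2/2) × 2.888 = 2.888 mol
V = nRT/P = 2.888 × 0.08206 × 869 / 0.828 = 248.7 L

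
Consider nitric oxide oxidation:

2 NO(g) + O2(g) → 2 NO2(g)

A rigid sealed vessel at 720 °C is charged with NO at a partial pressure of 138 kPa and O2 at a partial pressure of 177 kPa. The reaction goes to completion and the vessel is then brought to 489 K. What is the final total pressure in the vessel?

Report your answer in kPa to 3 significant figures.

121 kPa

Because the vessel is rigid and T is held at 720 °C, work the stoichiometry in partial pressures (P_i = n_iRT/V).
P(O2) required for 138 kPa of NO = (1/2) × 138 = 69.00 kPa; available 177 kPa, so NO is limiting.
P(O2) remaining = 177 − (1/2) × 138 = 108.0 kPa
P(gaseous products) = (2)/2 × 138 = 138.0 kPa
P_total at 720 °C = 108.0 + 138.0 = 246.0 kPa
Scaling to 489 K: P = 246.0 × 489/993.15 = 121.1 kPa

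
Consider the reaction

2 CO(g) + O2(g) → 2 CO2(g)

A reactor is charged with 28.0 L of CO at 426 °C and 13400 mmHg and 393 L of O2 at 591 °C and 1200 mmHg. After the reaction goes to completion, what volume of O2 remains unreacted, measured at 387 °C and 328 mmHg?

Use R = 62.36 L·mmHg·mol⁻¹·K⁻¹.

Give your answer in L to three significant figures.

558 L

n(CO) = PV/RT = (13400 × 28.0) / (62.36 × 699.15) = 8.606 mol
n(O2) = PV/RT = (1200 × 393) / (62.36 × 864.15) = 8.751 mol
For 8.606 mol CO, stoichiometry requires (1/2) × 8.606 = 4.303 mol O2; 8.751 mol is available, so CO is limiting.
n(O2) consumed = (1/2) × 8.606 = 4.303 mol; remaining = 8.751 − 4.303 = 4.448 mol
V(O2) = nRT/P = 4.448 × 62.36 × 660.15 / 328 = 558.3 L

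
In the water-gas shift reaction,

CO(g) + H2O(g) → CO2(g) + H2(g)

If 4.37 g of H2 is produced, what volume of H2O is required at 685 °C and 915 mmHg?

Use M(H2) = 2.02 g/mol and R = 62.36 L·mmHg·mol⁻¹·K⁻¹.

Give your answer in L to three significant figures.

n(H2) = 4.370 / 2.02 = 2.163 mol
n(H2O) = (1/1) × 2.163 = 2.163 mol
V = nRT/P = 2.163 × 62.36 × 958.15 / 915 = 141.2 L

141 L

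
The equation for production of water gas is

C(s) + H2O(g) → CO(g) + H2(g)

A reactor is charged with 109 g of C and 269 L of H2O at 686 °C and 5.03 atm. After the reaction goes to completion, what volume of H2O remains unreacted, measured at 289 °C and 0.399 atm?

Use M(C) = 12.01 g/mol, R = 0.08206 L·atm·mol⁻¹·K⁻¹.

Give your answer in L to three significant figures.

938 L

n(C) = 109 / 12.01 = 9.076 mol
n(H2O) = PV/RT = (5.03 × 269) / (0.08206 × 959.15) = 17.19 mol
For 9.076 mol C, stoichiometry requires (1/1) × 9.076 = 9.076 mol H2O; 17.19 mol is available, so C is limiting.
n(H2O) consumed = (1/1) × 9.076 = 9.076 mol; remaining = 17.19 − 9.076 = 8.114 mol
V(H2O) = nRT/P = 8.114 × 0.08206 × 562.15 / 0.399 = 938.1 L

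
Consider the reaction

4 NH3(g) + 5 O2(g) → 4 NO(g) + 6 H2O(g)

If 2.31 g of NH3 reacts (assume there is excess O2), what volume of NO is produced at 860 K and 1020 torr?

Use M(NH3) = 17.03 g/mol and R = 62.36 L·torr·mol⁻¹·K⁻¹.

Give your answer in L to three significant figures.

n(NH3) = 2.310 / 17.03 = 0.1356 mol
n(NO) = (4/4) × 0.1356 = 0.1356 mol
V = nRT/P = 0.1356 × 62.36 × 860 / 1020 = 7.130 L

7.13 L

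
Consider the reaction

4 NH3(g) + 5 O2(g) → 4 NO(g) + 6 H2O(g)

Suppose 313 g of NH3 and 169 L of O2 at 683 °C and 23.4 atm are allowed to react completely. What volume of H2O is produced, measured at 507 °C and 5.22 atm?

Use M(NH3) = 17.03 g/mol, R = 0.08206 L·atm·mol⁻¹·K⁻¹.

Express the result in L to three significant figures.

n(NH3) = 313 / 17.03 = 18.38 mol
n(O2) = PV/RT = (23.4 × 169) / (0.08206 × 956.15) = 50.40 mol
For 18.38 mol NH3, stoichiometry requires (5/4) × 18.38 = 22.97 mol O2; 50.40 mol is available, so NH3 is limiting.
n(H2O) = (6/4) × 18.38 = 27.57 mol
V(H2O) = nRT/P = 27.57 × 0.08206 × 780.15 / 5.22 = 338.1 L

338 L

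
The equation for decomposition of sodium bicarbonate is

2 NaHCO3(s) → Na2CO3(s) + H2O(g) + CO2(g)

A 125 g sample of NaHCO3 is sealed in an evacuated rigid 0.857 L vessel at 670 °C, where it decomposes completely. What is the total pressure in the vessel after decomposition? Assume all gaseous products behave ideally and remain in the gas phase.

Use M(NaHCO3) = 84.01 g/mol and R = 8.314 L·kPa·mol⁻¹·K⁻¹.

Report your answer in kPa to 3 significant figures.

13600 kPa

n(NaHCO3) = 125 / 84.01 = 1.488 mol
n(gas produced) = (2/2) × 1.488 = 1.488 mol
P = nRT/V = 1.488 × 8.314 × 943.15 / 0.857 = 13610 kPa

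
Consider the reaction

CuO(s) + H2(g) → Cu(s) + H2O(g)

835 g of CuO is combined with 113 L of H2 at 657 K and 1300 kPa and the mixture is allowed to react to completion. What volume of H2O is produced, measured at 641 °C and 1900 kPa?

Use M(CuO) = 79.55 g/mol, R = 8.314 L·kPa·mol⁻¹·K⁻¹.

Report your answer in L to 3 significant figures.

42.0 L

n(CuO) = 835 / 79.55 = 10.50 mol
n(H2) = PV/RT = (1300 × 113) / (8.314 × 657) = 26.89 mol
For 10.50 mol CuO, stoichiometry requires (1/1) × 10.50 = 10.50 mol H2; 26.89 mol is available, so CuO is limiting.
n(H2O) = (1/1) × 10.50 = 10.50 mol
V(H2O) = nRT/P = 10.50 × 8.314 × 914.15 / 1900 = 42.00 L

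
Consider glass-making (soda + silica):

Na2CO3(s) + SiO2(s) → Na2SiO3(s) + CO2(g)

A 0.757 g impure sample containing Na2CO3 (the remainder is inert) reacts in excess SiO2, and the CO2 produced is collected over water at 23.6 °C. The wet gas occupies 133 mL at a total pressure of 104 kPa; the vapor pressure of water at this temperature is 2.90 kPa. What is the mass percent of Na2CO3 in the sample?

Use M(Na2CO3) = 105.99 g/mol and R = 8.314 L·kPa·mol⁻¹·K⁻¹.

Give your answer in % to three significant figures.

P(CO2) = 104 − 2.90 = 101.1 kPa
n(CO2) = PV/RT = (101.1 × 0.1330) / (8.314 × 296.75) = 0.005450 mol
n(Na2CO3) = (1/1) × 0.005450 = 0.005450 mol
m(Na2CO3) = 0.005450 × 105.99 = 0.5776 g
%Na2CO3 = 0.5776 / 0.757 × 100 = 76.30%

76.3 %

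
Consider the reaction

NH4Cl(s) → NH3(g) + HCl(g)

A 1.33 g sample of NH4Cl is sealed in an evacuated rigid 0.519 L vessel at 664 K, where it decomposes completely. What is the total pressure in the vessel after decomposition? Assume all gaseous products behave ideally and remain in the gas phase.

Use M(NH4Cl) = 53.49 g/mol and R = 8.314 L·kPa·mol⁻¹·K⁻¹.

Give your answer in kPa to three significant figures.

529 kPa

n(NH4Cl) = 1.33 / 53.49 = 0.02486 mol
n(gas produced) = (2/1) × 0.02486 = 0.04972 mol
P = nRT/V = 0.04972 × 8.314 × 664 / 0.519 = 528.9 kPa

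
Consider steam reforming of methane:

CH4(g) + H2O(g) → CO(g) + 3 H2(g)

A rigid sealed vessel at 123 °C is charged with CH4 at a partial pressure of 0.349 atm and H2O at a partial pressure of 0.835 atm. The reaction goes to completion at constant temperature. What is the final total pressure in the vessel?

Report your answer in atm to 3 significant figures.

At constant V, partial pressures at 123 °C are proportional to moles, so apply stoichiometry directly to pressures.
P(H2O) required for 0.349 atm of CH4 = (1/1) × 0.349 = 0.3490 atm; available 0.835 atm, so CH4 is limiting.
P(H2O) remaining = 0.835 − (1/1) × 0.349 = 0.4860 atm
P(gaseous products) = (1+3)/1 × 0.349 = 1.396 atm
P_total at 123 °C = 0.4860 + 1.396 = 1.882 atm

1.88 atm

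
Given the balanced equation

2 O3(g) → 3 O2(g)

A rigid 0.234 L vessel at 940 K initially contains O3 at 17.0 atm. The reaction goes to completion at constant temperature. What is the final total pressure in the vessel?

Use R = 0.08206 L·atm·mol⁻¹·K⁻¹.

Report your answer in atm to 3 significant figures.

At constant T and V, P ∝ n(gas): 2 mol gas → 3 mol gas.
P_final = (3/2) × 17.0 = 25.50 atm

25.5 atm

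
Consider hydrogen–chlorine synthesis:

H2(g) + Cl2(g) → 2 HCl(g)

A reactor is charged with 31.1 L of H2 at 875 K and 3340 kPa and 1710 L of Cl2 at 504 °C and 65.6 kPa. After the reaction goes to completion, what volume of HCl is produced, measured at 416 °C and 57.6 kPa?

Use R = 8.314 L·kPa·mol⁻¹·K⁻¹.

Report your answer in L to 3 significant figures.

n(H2) = PV/RT = (3340 × 31.1) / (8.314 × 875) = 14.28 mol
n(Cl2) = PV/RT = (65.6 × 1710) / (8.314 × 777.15) = 17.36 mol
For 14.28 mol H2, stoichiometry requires (1/1) × 14.28 = 14.28 mol Cl2; 17.36 mol is available, so H2 is limiting.
n(HCl) = (2/1) × 14.28 = 28.56 mol
V(HCl) = nRT/P = 28.56 × 8.314 × 689.15 / 57.6 = 2841 L

2840 L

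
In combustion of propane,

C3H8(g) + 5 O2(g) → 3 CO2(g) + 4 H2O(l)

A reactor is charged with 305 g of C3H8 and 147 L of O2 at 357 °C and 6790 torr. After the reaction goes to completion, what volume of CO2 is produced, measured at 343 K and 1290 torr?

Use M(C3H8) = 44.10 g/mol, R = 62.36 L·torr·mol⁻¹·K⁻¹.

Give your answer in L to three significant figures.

n(C3H8) = 305 / 44.10 = 6.916 mol
n(O2) = PV/RT = (6790 × 147) / (62.36 × 630.15) = 25.40 mol
For 6.916 mol C3H8, stoichiometry requires (5/1) × 6.916 = 34.58 mol O2; 25.40 mol is available, so O2 is limiting.
n(CO2) = (3/5) × 25.40 = 15.24 mol
V(CO2) = nRT/P = 15.24 × 62.36 × 343 / 1290 = 252.7 L

253 L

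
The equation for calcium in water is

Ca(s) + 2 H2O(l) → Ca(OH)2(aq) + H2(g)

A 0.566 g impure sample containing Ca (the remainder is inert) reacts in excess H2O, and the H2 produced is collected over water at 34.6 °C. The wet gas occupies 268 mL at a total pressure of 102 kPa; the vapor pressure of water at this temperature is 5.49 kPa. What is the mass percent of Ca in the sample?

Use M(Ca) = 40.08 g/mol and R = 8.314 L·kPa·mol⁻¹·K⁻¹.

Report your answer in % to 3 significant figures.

71.6 %

P(H2) = 102 − 5.49 = 96.51 kPa
n(H2) = PV/RT = (96.51 × 0.2680) / (8.314 × 307.75) = 0.01011 mol
n(Ca) = (1/1) × 0.01011 = 0.01011 mol
m(Ca) = 0.01011 × 40.08 = 0.4052 g
%Ca = 0.4052 / 0.566 × 100 = 71.59%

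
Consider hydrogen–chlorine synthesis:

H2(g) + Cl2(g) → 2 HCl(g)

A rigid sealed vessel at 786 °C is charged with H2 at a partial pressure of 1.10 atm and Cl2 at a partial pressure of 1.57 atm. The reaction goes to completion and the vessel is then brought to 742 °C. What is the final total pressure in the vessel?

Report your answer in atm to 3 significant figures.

2.56 atm

With V and T fixed, P_i ∝ n_i, so the mole ratios apply directly to partial pressures at 786 °C.
P(Cl2) required for 1.10 atm of H2 = (1/1) × 1.10 = 1.100 atm; available 1.57 atm, so H2 is limiting.
P(Cl2) remaining = 1.57 − (1/1) × 1.10 = 0.4700 atm
P(gaseous products) = (2)/1 × 1.10 = 2.200 atm
P_total at 786 °C = 0.4700 + 2.200 = 2.670 atm
Scaling to 742 °C: P = 2.670 × 1015.15/1059.15 = 2.559 atm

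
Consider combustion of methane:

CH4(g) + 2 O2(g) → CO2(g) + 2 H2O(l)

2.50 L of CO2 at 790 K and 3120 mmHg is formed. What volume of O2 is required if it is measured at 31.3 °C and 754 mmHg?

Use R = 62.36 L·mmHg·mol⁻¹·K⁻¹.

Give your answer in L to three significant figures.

7.97 L

n(CO2) = PV/RT = (3120 × 2.50) / (62.36 × 790) = 0.1583 mol
n(O2) = (2/1) × 0.1583 = 0.3166 mol
V = nRT/P = 0.3166 × 62.36 × 304.45 / 754 = 7.972 L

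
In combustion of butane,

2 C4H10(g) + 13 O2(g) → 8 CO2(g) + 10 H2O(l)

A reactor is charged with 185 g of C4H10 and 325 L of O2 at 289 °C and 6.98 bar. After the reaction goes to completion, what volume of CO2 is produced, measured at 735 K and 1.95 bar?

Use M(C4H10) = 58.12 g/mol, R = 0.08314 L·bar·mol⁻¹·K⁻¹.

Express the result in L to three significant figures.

n(C4H10) = 185 / 58.12 = 3.183 mol
n(O2) = PV/RT = (6.98 × 325) / (0.08314 × 562.15) = 48.54 mol
For 3.183 mol C4H10, stoichiometry requires (13/2) × 3.183 = 20.69 mol O2; 48.54 mol is available, so C4H10 is limiting.
n(CO2) = (8/2) × 3.183 = 12.73 mol
V(CO2) = nRT/P = 12.73 × 0.08314 × 735 / 1.95 = 398.9 L

399 L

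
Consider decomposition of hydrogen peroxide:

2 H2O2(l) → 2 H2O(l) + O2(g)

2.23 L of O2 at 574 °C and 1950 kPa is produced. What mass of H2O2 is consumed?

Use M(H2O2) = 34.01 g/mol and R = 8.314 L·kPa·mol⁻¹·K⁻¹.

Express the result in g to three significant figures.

n(O2) = PV/RT = (1950 × 2.23) / (8.314 × 847.15) = 0.6174 mol
n(H2O2) = (2/1) × 0.6174 = 1.235 mol
m(H2O2) = 1.235 × 34.01 = 42.00 g

42.0 g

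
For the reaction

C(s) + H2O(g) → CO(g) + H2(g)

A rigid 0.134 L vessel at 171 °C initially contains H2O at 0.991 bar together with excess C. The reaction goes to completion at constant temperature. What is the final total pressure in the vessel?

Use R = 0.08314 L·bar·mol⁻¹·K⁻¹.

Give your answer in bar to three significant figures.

At constant T and V, P ∝ n(gas): 1 mol gas → 2 mol gas.
P_final = (2/1) × 0.991 = 1.982 bar

1.98 bar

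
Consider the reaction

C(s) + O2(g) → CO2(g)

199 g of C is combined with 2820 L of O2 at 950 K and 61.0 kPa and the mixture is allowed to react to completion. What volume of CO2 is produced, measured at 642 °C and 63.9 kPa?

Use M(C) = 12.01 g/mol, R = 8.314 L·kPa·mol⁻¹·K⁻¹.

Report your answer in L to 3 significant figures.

n(C) = 199 / 12.01 = 16.57 mol
n(O2) = PV/RT = (61.0 × 2820) / (8.314 × 950) = 21.78 mol
For 16.57 mol C, stoichiometry requires (1/1) × 16.57 = 16.57 mol O2; 21.78 mol is available, so C is limiting.
n(CO2) = (1/1) × 16.57 = 16.57 mol
V(CO2) = nRT/P = 16.57 × 8.314 × 915.15 / 63.9 = 1973 L

1970 L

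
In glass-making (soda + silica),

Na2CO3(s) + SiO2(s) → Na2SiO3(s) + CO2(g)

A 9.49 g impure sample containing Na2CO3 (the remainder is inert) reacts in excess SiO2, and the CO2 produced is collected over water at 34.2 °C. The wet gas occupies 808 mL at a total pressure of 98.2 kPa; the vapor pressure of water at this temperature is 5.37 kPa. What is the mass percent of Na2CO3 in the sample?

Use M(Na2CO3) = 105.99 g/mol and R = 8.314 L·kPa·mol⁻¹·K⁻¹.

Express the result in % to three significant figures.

32.8 %

P(CO2) = 98.2 − 5.37 = 92.83 kPa
n(CO2) = PV/RT = (92.83 × 0.8080) / (8.314 × 307.35) = 0.02935 mol
n(Na2CO3) = (1/1) × 0.02935 = 0.02935 mol
m(Na2CO3) = 0.02935 × 105.99 = 3.111 g
%Na2CO3 = 3.111 / 9.49 × 100 = 32.78%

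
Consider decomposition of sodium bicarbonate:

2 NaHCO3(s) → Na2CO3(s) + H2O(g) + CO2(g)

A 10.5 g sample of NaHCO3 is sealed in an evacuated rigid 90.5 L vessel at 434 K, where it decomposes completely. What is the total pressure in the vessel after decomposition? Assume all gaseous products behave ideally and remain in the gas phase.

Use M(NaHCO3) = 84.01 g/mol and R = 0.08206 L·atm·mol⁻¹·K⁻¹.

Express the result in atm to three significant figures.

n(NaHCO3) = 10.5 / 84.01 = 0.1250 mol
n(gas produced) = (2/2) × 0.1250 = 0.1250 mol
P = nRT/V = 0.1250 × 0.08206 × 434 / 90.5 = 0.04919 atm

0.0492 atm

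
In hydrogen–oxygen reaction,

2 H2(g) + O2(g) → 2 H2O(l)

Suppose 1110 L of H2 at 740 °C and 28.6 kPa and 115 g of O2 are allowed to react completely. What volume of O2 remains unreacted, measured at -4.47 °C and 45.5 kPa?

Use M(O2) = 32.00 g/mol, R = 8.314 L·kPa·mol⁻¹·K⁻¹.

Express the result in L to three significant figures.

83.9 L

n(H2) = PV/RT = (28.6 × 1110) / (8.314 × 1013.15) = 3.769 mol
n(O2) = 115 / 32.00 = 3.594 mol
For 3.769 mol H2, stoichiometry requires (1/2) × 3.769 = 1.885 mol O2; 3.594 mol is available, so H2 is limiting.
n(O2) consumed = (1/2) × 3.769 = 1.885 mol; remaining = 3.594 − 1.885 = 1.709 mol
V(O2) = nRT/P = 1.709 × 8.314 × 268.68 / 45.5 = 83.90 L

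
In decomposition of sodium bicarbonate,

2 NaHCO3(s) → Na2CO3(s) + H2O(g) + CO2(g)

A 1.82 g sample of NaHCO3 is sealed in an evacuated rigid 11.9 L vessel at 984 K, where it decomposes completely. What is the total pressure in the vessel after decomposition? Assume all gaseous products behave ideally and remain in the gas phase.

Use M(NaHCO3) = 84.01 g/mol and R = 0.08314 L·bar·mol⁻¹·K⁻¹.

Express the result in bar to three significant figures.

n(NaHCO3) = 1.82 / 84.01 = 0.02166 mol
n(gas produced) = (2/2) × 0.02166 = 0.02166 mol
P = nRT/V = 0.02166 × 0.08314 × 984 / 11.9 = 0.1489 bar

0.149 bar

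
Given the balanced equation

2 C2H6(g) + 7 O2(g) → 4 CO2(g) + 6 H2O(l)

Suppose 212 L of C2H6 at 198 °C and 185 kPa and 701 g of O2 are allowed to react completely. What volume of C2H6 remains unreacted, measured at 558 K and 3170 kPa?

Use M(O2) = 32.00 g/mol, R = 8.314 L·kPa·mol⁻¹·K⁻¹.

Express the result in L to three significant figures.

5.49 L

n(C2H6) = PV/RT = (185 × 212) / (8.314 × 471.15) = 10.01 mol
n(O2) = 701 / 32.00 = 21.91 mol
For 10.01 mol C2H6, stoichiometry requires (7/2) × 10.01 = 35.03 mol O2; 21.91 mol is available, so O2 is limiting.
n(C2H6) consumed = (2/7) × 21.91 = 6.260 mol; remaining = 10.01 − 6.260 = 3.750 mol
V(C2H6) = nRT/P = 3.750 × 8.314 × 558 / 3170 = 5.488 L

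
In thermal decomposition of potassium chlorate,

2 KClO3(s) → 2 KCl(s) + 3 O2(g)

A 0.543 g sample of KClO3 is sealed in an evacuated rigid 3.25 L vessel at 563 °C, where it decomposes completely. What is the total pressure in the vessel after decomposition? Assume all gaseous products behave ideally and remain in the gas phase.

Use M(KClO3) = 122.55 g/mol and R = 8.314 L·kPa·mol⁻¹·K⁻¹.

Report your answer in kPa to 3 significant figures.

n(KClO3) = 0.543 / 122.55 = 0.004431 mol
n(gas produced) = (3/2) × 0.004431 = 0.006646 mol
P = nRT/V = 0.006646 × 8.314 × 836.15 / 3.25 = 14.22 kPa

14.2 kPa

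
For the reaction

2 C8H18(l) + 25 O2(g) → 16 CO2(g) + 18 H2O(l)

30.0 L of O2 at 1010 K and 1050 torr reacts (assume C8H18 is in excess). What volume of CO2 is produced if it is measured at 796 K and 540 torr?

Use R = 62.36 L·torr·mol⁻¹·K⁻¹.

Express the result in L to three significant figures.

29.4 L

n(O2) = PV/RT = (1050 × 30.0) / (62.36 × 1010) = 0.5001 mol
n(CO2) = (16/25) × 0.5001 = 0.3201 mol
V = nRT/P = 0.3201 × 62.36 × 796 / 540 = 29.42 L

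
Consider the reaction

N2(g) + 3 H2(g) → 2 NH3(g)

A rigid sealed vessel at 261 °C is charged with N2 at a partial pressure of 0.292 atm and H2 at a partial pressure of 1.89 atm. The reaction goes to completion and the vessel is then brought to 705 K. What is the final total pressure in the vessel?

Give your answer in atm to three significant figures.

At constant V, partial pressures at 261 °C are proportional to moles, so apply stoichiometry directly to pressures.
P(H2) required for 0.292 atm of N2 = (3/1) × 0.292 = 0.8760 atm; available 1.89 atm, so N2 is limiting.
P(H2) remaining = 1.89 − (3/1) × 0.292 = 1.014 atm
P(gaseous products) = (2)/1 × 0.292 = 0.5840 atm
P_total at 261 °C = 1.014 + 0.5840 = 1.598 atm
Scaling to 705 K: P = 1.598 × 705/534.15 = 2.109 atm

2.11 atm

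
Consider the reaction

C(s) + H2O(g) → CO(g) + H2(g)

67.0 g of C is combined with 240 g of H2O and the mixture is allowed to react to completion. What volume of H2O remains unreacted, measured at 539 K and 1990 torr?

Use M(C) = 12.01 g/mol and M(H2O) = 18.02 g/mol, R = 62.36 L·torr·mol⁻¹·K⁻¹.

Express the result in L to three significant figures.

131 L

n(C) = 67.0 / 12.01 = 5.579 mol
n(H2O) = 240 / 18.02 = 13.32 mol
For 5.579 mol C, stoichiometry requires (1/1) × 5.579 = 5.579 mol H2O; 13.32 mol is available, so C is limiting.
n(H2O) consumed = (1/1) × 5.579 = 5.579 mol; remaining = 13.32 − 5.579 = 7.741 mol
V(H2O) = nRT/P = 7.741 × 62.36 × 539 / 1990 = 130.7 L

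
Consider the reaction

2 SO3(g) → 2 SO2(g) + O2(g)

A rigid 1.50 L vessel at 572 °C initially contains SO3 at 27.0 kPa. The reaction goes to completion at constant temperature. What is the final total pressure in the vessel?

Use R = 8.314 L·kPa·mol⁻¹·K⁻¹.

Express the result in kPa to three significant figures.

Rigid vessel, constant T ⇒ P scales with total gas moles (2 → 3).
P_final = (3/2) × 27.0 = 40.50 kPa

40.5 kPa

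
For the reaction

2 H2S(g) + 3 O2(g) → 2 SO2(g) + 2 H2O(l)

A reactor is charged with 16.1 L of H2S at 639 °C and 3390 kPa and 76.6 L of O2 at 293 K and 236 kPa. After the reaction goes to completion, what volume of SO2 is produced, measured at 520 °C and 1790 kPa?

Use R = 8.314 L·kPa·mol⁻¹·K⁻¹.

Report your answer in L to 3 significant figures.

n(H2S) = PV/RT = (3390 × 16.1) / (8.314 × 912.15) = 7.197 mol
n(O2) = PV/RT = (236 × 76.6) / (8.314 × 293) = 7.421 mol
For 7.197 mol H2S, stoichiometry requires (3/2) × 7.197 = 10.80 mol O2; 7.421 mol is available, so O2 is limiting.
n(SO2) = (2/3) × 7.421 = 4.947 mol
V(SO2) = nRT/P = 4.947 × 8.314 × 793.15 / 1790 = 18.22 L

18.2 L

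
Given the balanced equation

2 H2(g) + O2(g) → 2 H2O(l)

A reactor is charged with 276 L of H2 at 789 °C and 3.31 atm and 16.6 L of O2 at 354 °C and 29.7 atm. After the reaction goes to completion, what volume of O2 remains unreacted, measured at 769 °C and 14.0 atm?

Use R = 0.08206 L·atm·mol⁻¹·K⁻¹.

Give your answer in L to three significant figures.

26.5 L

n(H2) = PV/RT = (3.31 × 276) / (0.08206 × 1062.15) = 10.48 mol
n(O2) = PV/RT = (29.7 × 16.6) / (0.08206 × 627.15) = 9.580 mol
For 10.48 mol H2, stoichiometry requires (1/2) × 10.48 = 5.240 mol O2; 9.580 mol is available, so H2 is limiting.
n(O2) consumed = (1/2) × 10.48 = 5.240 mol; remaining = 9.580 − 5.240 = 4.340 mol
V(O2) = nRT/P = 4.340 × 0.08206 × 1042.15 / 14.0 = 26.51 L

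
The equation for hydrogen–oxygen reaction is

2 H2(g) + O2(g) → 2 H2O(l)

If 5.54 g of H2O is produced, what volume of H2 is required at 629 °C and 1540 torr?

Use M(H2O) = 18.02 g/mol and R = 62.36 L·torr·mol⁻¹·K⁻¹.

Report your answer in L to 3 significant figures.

n(H2O) = 5.540 / 18.02 = 0.3074 mol
n(H2) = (2/2) × 0.3074 = 0.3074 mol
V = nRT/P = 0.3074 × 62.36 × 902.15 / 1540 = 11.23 L

11.2 L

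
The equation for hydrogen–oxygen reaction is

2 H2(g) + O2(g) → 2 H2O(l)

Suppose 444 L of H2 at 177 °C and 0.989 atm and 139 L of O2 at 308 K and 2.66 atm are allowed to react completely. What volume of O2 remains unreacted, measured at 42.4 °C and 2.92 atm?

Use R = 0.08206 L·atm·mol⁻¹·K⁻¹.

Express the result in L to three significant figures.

77.0 L

n(H2) = PV/RT = (0.989 × 444) / (0.08206 × 450.15) = 11.89 mol
n(O2) = PV/RT = (2.66 × 139) / (0.08206 × 308) = 14.63 mol
For 11.89 mol H2, stoichiometry requires (1/2) × 11.89 = 5.945 mol O2; 14.63 mol is available, so H2 is limiting.
n(O2) consumed = (1/2) × 11.89 = 5.945 mol; remaining = 14.63 − 5.945 = 8.685 mol
V(O2) = nRT/P = 8.685 × 0.08206 × 315.55 / 2.92 = 77.02 L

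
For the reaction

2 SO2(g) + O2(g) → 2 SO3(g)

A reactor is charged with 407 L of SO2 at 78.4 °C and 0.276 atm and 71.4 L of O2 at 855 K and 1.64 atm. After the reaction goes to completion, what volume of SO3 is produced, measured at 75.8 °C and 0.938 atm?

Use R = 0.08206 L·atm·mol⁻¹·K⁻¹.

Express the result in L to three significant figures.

102 L

n(SO2) = PV/RT = (0.276 × 407) / (0.08206 × 351.55) = 3.894 mol
n(O2) = PV/RT = (1.64 × 71.4) / (0.08206 × 855) = 1.669 mol
For 3.894 mol SO2, stoichiometry requires (1/2) × 3.894 = 1.947 mol O2; 1.669 mol is available, so O2 is limiting.
n(SO3) = (2/1) × 1.669 = 3.338 mol
V(SO3) = nRT/P = 3.338 × 0.08206 × 348.95 / 0.938 = 101.9 L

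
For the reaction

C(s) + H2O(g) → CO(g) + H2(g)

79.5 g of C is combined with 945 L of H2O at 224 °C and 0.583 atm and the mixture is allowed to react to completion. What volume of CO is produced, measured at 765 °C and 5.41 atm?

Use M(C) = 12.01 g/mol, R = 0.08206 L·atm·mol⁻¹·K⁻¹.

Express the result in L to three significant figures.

n(C) = 79.5 / 12.01 = 6.619 mol
n(H2O) = PV/RT = (0.583 × 945) / (0.08206 × 497.15) = 13.50 mol
For 6.619 mol C, stoichiometry requires (1/1) × 6.619 = 6.619 mol H2O; 13.50 mol is available, so C is limiting.
n(CO) = (1/1) × 6.619 = 6.619 mol
V(CO) = nRT/P = 6.619 × 0.08206 × 1038.15 / 5.41 = 104.2 L

104 L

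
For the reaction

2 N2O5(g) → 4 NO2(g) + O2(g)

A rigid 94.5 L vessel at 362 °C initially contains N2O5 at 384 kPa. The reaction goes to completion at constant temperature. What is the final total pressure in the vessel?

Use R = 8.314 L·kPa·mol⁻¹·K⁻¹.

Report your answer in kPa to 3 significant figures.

960 kPa

Rigid vessel, constant T ⇒ P scales with total gas moles (2 → 5).
P_final = (5/2) × 384 = 960.0 kPa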